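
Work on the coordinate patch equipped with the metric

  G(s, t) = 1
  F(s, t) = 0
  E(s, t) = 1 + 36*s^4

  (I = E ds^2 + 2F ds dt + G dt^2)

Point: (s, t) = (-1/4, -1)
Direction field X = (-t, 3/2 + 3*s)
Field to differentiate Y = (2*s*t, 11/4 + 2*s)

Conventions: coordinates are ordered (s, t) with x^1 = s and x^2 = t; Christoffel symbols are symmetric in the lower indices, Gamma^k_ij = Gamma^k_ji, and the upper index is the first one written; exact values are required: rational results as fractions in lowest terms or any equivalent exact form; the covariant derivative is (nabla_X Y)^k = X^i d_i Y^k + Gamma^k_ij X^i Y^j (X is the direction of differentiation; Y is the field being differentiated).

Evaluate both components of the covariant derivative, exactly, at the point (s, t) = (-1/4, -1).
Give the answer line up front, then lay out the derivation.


Answer: (nabla_X Y)^s = -1675/584, (nabla_X Y)^t = 2

E = 73/64, F = 0, G = 1 at the point
E_s = -9/4, E_t = 0, F_s = 0, F_t = 0, G_s = 0, G_t = 0
EG - F^2 = 73/64;  g^inv = (64/73) * [[1, 0], [0, 73/64]]
first-kind symbols [ij,l] = (1/2)(d_i g_jl + d_j g_il - d_l g_ij): [ss,s] = E_s/2 = -9/8, [ss,t] = F_s - E_t/2 = 0, [st,s] = E_t/2 = 0, [st,t] = G_s/2 = 0, [tt,s] = F_t - G_s/2 = 0, [tt,t] = G_t/2 = 0
Gamma^s_ij = (G*[ij,s] - F*[ij,t])/(EG - F^2), Gamma^t_ij = (E*[ij,t] - F*[ij,s])/(EG - F^2)
Gamma_sss = -72/73, Gamma_sst = 0, Gamma_stt = 0, Gamma_tss = 0, Gamma_tst = 0, Gamma_ttt = 0
X = (1, 3/4), Y = (1/2, 9/4) at the point


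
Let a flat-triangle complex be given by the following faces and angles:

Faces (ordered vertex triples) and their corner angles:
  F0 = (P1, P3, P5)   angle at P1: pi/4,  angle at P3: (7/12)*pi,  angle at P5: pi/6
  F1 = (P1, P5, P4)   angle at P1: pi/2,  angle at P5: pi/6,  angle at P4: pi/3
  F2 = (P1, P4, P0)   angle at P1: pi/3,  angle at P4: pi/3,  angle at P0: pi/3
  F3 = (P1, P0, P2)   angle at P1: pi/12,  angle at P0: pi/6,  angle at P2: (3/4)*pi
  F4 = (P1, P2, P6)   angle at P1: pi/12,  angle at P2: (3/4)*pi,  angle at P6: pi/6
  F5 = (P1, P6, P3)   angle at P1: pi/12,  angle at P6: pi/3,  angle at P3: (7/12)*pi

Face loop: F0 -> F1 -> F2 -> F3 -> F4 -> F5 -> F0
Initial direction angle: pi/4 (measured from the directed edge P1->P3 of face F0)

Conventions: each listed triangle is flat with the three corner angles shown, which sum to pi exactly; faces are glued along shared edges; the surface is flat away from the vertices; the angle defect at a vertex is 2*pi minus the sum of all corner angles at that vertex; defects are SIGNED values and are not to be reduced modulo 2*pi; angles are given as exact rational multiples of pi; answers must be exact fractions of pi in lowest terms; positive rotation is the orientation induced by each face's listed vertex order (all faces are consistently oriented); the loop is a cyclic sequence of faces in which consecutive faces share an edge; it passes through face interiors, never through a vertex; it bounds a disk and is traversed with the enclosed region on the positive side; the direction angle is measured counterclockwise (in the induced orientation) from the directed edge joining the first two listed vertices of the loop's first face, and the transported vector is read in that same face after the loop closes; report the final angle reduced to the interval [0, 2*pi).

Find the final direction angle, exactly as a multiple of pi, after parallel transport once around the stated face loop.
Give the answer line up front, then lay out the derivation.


Answer: final direction angle = (11/12)*pi

enclosed vertex P1: corner angles sum to (4/3)*pi, defect = 2*pi - (4/3)*pi = (2/3)*pi
transport around the loop rotates by the sum of enclosed defects; add to the initial angle mod 2*pi
final angle = pi/4 + (2/3)*pi = (11/12)*pi (mod 2*pi)


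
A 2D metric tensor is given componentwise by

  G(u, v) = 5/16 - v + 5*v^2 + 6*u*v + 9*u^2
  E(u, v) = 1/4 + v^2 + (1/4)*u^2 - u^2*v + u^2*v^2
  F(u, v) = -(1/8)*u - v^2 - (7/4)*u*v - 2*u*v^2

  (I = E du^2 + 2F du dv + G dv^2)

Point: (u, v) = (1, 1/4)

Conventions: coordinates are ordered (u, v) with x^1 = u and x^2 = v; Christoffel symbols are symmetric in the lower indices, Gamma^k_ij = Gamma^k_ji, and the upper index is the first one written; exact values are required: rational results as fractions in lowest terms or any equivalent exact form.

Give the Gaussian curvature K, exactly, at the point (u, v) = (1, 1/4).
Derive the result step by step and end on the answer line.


E = 3/8, F = -3/4, G = 87/8, EG - F^2 = 225/64 at the point
E_u = 1/8, E_v = 0, F_u = -11/16, F_v = -13/4, G_u = 39/2, G_v = 15/2
E_vv = 4, F_uv = -11/4, G_uu = 18
Apply the Brioschi formula K = (det M1 - det M2)/(EG - F^2)^2 over the derivative matrices of E, F, G.
M1 = [[-E_vv/2 + F_uv - G_uu/2, E_u/2, F_u - E_v/2], [F_v - G_u/2, E, F], [G_v/2, F, G]] = [[-55/4, 1/16, -11/16], [-13, 3/8, -3/4], [15/4, -3/4, 87/8]]; det M1 = -23253/512
M2 = [[0, E_v/2, G_u/2], [E_v/2, E, F], [G_u/2, F, G]] = [[0, 0, 39/4], [0, 3/8, -3/4], [39/4, -3/4, 87/8]]; det M2 = -4563/128
det M1 - det M2 = -5001/512; K = -5001/512 / (225/64)^2 = -13336/16875

Answer: K = -13336/16875


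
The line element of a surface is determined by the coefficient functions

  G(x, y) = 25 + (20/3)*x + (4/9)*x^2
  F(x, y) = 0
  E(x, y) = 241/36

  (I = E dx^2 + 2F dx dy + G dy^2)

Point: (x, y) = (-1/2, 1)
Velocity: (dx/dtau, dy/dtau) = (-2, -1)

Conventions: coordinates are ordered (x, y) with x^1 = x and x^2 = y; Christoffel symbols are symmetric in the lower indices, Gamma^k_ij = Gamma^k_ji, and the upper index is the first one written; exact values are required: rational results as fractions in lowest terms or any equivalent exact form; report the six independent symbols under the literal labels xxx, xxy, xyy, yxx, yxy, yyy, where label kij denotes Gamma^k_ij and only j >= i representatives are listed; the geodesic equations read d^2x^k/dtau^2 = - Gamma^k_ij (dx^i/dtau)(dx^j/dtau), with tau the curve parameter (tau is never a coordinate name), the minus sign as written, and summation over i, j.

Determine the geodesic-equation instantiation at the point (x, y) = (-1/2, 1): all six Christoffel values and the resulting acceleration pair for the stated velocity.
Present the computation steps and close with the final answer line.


E = 241/36, F = 0, G = 196/9 at the point
E_x = 0, E_y = 0, F_x = 0, F_y = 0, G_x = 56/9, G_y = 0
EG - F^2 = 11809/81;  g^inv = (81/11809) * [[196/9, 0], [0, 241/36]]
first-kind symbols [ij,l] = (1/2)(d_i g_jl + d_j g_il - d_l g_ij): [xx,x] = E_x/2 = 0, [xx,y] = F_x - E_y/2 = 0, [xy,x] = E_y/2 = 0, [xy,y] = G_x/2 = 28/9, [yy,x] = F_y - G_x/2 = -28/9, [yy,y] = G_y/2 = 0
Gamma^x_ij = (G*[ij,x] - F*[ij,y])/(EG - F^2), Gamma^y_ij = (E*[ij,y] - F*[ij,x])/(EG - F^2)
Gamma_xxx = 0, Gamma_xxy = 0, Gamma_xyy = -112/241, Gamma_yxx = 0, Gamma_yxy = 1/7, Gamma_yyy = 0
d^2x/dtau^2 = -(Gamma_xxx*(-2)^2 + 2*Gamma_xxy*(-2)*(-1) + Gamma_xyy*(-1)^2) = 112/241
d^2y/dtau^2 = -(Gamma_yxx*(-2)^2 + 2*Gamma_yxy*(-2)*(-1) + Gamma_yyy*(-1)^2) = -4/7

Answer: Gamma_xxx = 0, Gamma_xxy = 0, Gamma_xyy = -112/241, Gamma_yxx = 0, Gamma_yxy = 1/7, Gamma_yyy = 0; accelerations (d^2x/dtau^2, d^2y/dtau^2) = (112/241, -4/7)


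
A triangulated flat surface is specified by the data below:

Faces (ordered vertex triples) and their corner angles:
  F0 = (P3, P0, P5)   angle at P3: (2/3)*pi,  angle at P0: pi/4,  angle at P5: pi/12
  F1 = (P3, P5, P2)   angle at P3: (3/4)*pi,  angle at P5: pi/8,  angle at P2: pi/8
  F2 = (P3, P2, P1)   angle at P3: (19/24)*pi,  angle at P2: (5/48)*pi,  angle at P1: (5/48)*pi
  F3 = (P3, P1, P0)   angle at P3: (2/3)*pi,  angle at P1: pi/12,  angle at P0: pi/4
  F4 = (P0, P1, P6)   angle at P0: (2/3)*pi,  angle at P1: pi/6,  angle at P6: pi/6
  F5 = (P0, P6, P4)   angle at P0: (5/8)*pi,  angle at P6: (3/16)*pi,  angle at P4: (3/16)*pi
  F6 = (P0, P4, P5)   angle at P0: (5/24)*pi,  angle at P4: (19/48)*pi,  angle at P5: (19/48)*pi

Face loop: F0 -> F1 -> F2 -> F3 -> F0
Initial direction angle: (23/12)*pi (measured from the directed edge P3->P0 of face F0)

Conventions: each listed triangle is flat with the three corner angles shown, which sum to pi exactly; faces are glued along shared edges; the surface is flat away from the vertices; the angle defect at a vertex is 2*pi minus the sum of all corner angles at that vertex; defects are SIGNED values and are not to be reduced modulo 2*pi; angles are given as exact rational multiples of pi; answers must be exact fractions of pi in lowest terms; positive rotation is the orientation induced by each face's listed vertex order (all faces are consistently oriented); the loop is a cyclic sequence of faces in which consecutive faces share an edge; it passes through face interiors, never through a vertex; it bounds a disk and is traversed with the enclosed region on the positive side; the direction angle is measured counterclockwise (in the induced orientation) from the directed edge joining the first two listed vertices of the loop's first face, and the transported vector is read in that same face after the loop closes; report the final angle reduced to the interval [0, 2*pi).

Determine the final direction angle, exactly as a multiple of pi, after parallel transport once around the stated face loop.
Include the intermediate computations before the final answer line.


enclosed vertex P3: corner angles sum to (23/8)*pi, defect = 2*pi - (23/8)*pi = (-7/8)*pi
transport around the loop rotates by the sum of enclosed defects; add to the initial angle mod 2*pi
final angle = (23/12)*pi - (7/8)*pi = (25/24)*pi (mod 2*pi)

Answer: final direction angle = (25/24)*pi


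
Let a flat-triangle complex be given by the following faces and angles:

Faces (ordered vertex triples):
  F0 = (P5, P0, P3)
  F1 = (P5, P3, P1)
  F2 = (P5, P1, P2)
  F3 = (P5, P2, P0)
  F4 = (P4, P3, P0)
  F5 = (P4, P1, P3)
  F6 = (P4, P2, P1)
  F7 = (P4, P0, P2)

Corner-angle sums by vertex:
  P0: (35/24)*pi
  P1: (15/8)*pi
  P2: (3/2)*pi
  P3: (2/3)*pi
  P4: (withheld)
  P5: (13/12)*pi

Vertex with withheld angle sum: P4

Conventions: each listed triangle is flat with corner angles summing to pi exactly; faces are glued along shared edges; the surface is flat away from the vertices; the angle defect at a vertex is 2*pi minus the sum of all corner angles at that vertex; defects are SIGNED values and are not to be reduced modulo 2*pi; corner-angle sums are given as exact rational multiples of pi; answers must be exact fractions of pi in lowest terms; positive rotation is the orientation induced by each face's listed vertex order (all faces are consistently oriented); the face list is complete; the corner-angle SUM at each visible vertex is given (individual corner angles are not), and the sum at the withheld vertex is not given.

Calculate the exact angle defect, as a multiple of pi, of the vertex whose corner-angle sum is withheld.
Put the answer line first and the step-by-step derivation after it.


Answer: defect(P4) = (7/12)*pi

V = 6, E = 12, F = 8; chi = V - E + F = 2
Gauss-Bonnet: total defect = 2*pi*chi = 4*pi; visible defects sum to (41/12)*pi


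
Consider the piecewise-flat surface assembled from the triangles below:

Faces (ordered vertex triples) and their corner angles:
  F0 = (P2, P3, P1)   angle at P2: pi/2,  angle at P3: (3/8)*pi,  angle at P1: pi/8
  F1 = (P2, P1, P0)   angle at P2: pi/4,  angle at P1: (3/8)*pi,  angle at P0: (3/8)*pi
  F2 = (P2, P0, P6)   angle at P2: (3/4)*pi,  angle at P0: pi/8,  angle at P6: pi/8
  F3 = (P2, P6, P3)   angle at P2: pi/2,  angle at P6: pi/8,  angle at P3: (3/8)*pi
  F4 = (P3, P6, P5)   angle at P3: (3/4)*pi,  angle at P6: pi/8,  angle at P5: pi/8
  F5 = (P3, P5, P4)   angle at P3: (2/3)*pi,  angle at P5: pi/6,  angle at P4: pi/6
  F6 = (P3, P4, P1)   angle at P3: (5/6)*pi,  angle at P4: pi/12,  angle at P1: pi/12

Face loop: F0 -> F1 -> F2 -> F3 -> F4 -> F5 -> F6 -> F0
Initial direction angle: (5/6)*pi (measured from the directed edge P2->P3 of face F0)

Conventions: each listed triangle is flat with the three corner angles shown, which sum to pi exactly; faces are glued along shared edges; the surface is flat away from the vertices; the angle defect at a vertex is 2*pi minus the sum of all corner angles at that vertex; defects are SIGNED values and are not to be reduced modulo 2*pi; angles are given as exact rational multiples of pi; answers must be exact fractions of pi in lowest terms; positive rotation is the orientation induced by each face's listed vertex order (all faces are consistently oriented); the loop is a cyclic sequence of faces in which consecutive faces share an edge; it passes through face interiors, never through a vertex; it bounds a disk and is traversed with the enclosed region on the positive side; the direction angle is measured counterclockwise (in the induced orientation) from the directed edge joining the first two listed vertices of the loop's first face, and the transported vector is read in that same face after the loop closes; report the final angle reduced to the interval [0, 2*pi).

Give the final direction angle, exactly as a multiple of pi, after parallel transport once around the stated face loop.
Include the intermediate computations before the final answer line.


enclosed vertex P2: corner angles sum to 2*pi, defect = 2*pi - 2*pi = 0
enclosed vertex P3: corner angles sum to 3*pi, defect = 2*pi - 3*pi = -pi
holonomy = initial angle + sum of enclosed defects (mod 2*pi), positive in the induced orientation
final angle = (5/6)*pi - pi = (11/6)*pi (mod 2*pi)

Answer: final direction angle = (11/6)*pi


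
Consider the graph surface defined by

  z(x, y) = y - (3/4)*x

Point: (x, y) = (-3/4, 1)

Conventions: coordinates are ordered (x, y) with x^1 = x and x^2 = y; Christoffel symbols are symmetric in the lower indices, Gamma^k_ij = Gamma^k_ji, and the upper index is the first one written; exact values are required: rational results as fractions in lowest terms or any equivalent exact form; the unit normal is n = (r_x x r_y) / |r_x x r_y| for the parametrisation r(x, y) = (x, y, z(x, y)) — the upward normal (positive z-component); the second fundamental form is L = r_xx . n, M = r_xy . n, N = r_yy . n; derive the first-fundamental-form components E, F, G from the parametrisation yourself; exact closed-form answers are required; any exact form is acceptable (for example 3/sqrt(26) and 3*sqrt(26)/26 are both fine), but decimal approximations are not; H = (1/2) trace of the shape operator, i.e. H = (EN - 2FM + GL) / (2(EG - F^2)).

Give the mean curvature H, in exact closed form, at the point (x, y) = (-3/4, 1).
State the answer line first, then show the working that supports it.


Answer: H = 0

z_x = -3/4, z_y = 1, z_xx = 0, z_xy = 0, z_yy = 0
E = 25/16, F = -3/4, G = 2; answer radicand W^2 = 41/16
unnormalised second-form numerators: l = 0, m = 0, n = 0; L = l/sqrt(41/16), and similarly M = m/sqrt(W^2), N = n/sqrt(W^2)
H = (E*n - 2*F*m + G*l) / (2*(EG - F^2)*sqrt(W^2)); E*n - 2*F*m + G*l = 0, EG - F^2 = 41/16, so H = (0)/sqrt(41/16)


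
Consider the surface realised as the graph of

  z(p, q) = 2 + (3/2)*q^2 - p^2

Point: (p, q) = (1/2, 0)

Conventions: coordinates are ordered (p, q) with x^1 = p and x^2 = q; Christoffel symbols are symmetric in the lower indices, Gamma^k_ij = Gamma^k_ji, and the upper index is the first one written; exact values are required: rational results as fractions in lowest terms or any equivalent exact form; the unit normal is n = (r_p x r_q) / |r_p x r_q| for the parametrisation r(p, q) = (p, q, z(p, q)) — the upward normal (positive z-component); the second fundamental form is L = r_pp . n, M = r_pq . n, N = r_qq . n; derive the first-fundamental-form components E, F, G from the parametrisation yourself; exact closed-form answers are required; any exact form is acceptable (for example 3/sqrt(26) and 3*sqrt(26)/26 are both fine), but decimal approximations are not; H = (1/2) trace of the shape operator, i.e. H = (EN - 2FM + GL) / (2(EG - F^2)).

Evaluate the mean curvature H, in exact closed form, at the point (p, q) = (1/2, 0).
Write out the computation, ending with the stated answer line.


z_p = -1, z_q = 0, z_pp = -2, z_pq = 0, z_qq = 3
E = 2, F = 0, G = 1; answer radicand W^2 = 2
unnormalised second-form numerators: l = -2, m = 0, n = 3; L = l/sqrt(2), and similarly M = m/sqrt(W^2), N = n/sqrt(W^2)
H = (E*n - 2*F*m + G*l) / (2*(EG - F^2)*sqrt(W^2)); E*n - 2*F*m + G*l = 4, EG - F^2 = 2, so H = (1)/sqrt(2)

Answer: H = sqrt(2)/2


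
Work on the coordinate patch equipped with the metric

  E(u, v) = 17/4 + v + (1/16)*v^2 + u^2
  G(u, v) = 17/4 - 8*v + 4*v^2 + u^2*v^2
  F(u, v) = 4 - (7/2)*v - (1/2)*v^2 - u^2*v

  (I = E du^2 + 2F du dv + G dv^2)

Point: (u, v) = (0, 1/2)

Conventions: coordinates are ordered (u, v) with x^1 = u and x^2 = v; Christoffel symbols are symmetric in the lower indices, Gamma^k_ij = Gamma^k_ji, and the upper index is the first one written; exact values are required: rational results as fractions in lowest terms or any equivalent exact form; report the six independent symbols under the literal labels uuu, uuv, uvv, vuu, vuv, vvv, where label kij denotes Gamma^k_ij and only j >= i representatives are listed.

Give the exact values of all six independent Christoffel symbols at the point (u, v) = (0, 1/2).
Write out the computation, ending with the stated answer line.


E = 305/64, F = 17/8, G = 5/4 at the point
E_u = 0, E_v = 17/16, F_u = 0, F_v = -4, G_u = 0, G_v = -4
EG - F^2 = 369/256;  g^inv = (256/369) * [[5/4, -17/8], [-17/8, 305/64]]
first-kind symbols [ij,l] = (1/2)(d_i g_jl + d_j g_il - d_l g_ij): [uu,u] = E_u/2 = 0, [uu,v] = F_u - E_v/2 = -17/32, [uv,u] = E_v/2 = 17/32, [uv,v] = G_u/2 = 0, [vv,u] = F_v - G_u/2 = -4, [vv,v] = G_v/2 = -2
Gamma^u_ij = (G*[ij,u] - F*[ij,v])/(EG - F^2), Gamma^v_ij = (E*[ij,v] - F*[ij,u])/(EG - F^2)

Answer: Gamma_uuu = 289/369, Gamma_uuv = 170/369, Gamma_uvv = -64/123, Gamma_vuu = -5185/2952, Gamma_vuv = -289/369, Gamma_vvv = -88/123


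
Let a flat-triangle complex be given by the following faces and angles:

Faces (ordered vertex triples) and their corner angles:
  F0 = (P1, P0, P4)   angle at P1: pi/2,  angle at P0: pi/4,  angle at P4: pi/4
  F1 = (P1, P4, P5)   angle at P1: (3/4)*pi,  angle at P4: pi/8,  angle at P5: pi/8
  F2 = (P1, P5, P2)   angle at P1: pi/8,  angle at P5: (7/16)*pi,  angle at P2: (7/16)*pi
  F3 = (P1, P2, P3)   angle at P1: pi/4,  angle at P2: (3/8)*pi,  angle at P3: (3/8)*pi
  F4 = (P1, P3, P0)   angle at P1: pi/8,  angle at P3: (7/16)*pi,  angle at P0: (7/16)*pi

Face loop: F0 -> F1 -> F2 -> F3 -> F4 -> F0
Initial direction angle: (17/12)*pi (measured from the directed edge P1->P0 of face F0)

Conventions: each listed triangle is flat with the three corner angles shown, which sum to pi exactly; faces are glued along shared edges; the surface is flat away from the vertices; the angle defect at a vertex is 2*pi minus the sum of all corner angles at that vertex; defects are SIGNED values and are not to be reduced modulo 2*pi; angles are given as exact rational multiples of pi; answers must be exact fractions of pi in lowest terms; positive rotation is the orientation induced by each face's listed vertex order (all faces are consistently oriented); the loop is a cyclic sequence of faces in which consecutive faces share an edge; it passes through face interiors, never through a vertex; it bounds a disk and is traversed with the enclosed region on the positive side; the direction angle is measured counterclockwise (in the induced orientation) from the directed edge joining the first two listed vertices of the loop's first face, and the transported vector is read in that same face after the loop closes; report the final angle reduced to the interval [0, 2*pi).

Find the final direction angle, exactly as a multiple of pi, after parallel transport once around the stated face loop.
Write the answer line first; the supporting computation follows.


Answer: final direction angle = (5/3)*pi

enclosed vertex P1: corner angles sum to (7/4)*pi, defect = 2*pi - (7/4)*pi = pi/4
summing the enclosed defects onto the initial angle, mod 2*pi in the induced orientation:
final angle = (17/12)*pi + pi/4 = (5/3)*pi (mod 2*pi)


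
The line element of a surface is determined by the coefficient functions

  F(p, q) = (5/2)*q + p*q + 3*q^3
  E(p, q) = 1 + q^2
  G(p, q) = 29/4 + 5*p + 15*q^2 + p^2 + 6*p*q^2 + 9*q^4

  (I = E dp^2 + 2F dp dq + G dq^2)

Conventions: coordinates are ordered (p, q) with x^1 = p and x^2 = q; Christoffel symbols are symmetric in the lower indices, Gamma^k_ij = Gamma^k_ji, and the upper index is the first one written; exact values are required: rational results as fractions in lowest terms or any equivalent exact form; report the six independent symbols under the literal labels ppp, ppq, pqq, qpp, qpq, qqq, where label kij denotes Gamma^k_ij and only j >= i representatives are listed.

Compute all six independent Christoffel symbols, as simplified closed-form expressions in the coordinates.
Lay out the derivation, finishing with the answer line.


E = 1 + q^2; F = (5/2)*q + p*q + 3*q^3; G = 29/4 + 5*p + 15*q^2 + p^2 + 6*p*q^2 + 9*q^4
Gamma^k_ij = (1/2) g^{kl} (d_i g_jl + d_j g_il - d_l g_ij), with g^inv = (1/(EG-F^2)) [[G, -F], [-F, E]]
first partials: E_p = 0, E_q = 2*q, F_p = q, F_q = 5/2 + p + 9*q^2, G_p = 5 + 2*p + 6*q^2, G_q = 30*q + 12*p*q + 36*q^3
D = EG - F^2 = 29/4 + 5*p + 16*q^2 + p^2 + 6*p*q^2 + 9*q^4
expanded: Gamma^p_pp = (G E_p - 2F F_p + F E_q)/(2D), Gamma^p_pq = (G E_q - F G_p)/(2D), Gamma^p_qq = (2G F_q - G G_p - F G_q)/(2D), Gamma^q_pp = (2E F_p - E E_q - F E_p)/(2D), Gamma^q_pq = (E G_p - F E_q)/(2D), Gamma^q_qq = (E G_q - 2F F_q + F G_p)/(2D); substitute and cancel common factors

Answer: Gamma_ppp = 0, Gamma_ppq = 4*q/(4*p^2 + 24*p*q^2 + 20*p + 36*q^4 + 64*q^2 + 29), Gamma_pqq = 24*q^2/(4*p^2 + 24*p*q^2 + 20*p + 36*q^4 + 64*q^2 + 29), Gamma_qpp = 0, Gamma_qpq = (4*p + 12*q^2 + 10)/(4*p^2 + 24*p*q^2 + 20*p + 36*q^4 + 64*q^2 + 29), Gamma_qqq = (24*p*q + 72*q^3 + 60*q)/(4*p^2 + 24*p*q^2 + 20*p + 36*q^4 + 64*q^2 + 29)


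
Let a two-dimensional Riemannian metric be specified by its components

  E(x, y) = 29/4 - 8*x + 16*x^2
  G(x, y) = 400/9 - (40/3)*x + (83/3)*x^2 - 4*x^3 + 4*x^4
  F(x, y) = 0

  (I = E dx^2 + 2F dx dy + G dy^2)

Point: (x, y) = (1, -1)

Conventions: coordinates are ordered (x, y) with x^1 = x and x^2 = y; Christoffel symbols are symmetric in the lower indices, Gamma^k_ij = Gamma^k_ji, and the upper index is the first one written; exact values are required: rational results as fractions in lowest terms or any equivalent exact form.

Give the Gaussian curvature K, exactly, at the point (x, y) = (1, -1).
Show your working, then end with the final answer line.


E = 61/4, F = 0, G = 529/9, EG - F^2 = 32269/36 at the point
E_x = 24, E_y = 0, F_x = 0, F_y = 0, G_x = 46, G_y = 0
E_yy = 0, F_xy = 0, G_xx = 238/3
Evaluate Brioschi's two determinant matrices M1, M2 and divide by (EG - F^2)^2.
M1 = [[-E_yy/2 + F_xy - G_xx/2, E_x/2, F_x - E_y/2], [F_y - G_x/2, E, F], [G_y/2, F, G]] = [[-119/3, 12, 0], [-23, 61/4, 0], [0, 0, 529/9]]; det M1 = -2087963/108
M2 = [[0, E_y/2, G_x/2], [E_y/2, E, F], [G_x/2, F, G]] = [[0, 0, 23], [0, 61/4, 0], [23, 0, 529/9]]; det M2 = -32269/4
det M1 - det M2 = -304175/27; K = -304175/27 / (32269/36)^2 = -1200/85583

Answer: K = -1200/85583


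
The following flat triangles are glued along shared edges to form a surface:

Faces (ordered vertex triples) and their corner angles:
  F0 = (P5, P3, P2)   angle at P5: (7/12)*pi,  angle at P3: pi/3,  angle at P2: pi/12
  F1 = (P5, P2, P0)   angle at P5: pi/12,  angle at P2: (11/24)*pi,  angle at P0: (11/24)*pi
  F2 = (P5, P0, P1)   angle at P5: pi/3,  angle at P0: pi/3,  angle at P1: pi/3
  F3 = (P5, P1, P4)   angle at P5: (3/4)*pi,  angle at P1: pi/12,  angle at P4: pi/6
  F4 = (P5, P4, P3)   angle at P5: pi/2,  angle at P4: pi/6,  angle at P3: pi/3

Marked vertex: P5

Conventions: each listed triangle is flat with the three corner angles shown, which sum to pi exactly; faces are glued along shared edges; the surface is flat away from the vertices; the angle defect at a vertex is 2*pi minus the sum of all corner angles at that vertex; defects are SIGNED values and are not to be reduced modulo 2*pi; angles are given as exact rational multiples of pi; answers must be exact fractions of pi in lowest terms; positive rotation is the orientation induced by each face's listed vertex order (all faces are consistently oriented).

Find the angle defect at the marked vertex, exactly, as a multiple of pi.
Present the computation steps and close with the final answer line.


Sum of corner angles at P5: (9/4)*pi
defect = 2*pi - (9/4)*pi

Answer: defect(P5) = -pi/4


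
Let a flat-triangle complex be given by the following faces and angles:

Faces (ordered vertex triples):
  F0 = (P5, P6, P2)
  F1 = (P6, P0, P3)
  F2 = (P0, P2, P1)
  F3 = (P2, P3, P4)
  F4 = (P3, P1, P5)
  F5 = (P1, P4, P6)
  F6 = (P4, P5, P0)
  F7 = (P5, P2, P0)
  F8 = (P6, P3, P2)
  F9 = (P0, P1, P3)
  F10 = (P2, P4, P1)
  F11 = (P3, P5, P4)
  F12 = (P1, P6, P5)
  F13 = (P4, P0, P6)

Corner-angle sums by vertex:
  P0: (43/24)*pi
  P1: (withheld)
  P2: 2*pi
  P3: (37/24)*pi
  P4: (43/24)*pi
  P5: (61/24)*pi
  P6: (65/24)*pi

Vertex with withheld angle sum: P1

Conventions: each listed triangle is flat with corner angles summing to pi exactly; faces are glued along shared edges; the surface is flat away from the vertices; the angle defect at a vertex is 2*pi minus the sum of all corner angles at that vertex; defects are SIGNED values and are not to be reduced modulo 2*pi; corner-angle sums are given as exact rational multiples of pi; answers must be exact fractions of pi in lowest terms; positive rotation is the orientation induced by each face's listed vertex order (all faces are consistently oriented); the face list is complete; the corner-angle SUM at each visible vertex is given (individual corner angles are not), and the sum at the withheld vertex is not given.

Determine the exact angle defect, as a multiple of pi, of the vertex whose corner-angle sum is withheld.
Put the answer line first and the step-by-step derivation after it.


Answer: defect(P1) = (3/8)*pi

V = 7, E = 21, F = 14; chi = V - E + F = 0
Gauss-Bonnet: total defect = 2*pi*chi = 0; visible defects sum to (-3/8)*pi


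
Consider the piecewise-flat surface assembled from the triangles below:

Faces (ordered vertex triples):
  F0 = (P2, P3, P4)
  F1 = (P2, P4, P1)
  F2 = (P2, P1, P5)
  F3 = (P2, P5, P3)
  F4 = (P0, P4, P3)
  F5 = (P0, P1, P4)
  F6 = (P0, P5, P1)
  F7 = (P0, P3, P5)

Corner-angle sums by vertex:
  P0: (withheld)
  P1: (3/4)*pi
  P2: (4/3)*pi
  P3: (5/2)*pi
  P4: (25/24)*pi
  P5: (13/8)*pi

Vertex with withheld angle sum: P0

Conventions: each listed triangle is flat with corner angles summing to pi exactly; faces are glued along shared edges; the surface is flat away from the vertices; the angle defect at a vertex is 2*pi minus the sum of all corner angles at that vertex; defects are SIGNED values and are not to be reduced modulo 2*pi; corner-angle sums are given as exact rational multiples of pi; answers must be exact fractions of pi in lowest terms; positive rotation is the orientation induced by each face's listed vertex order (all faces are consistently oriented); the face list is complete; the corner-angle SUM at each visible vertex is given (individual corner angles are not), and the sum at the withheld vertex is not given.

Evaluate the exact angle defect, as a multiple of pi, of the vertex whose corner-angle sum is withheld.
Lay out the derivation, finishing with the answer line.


V = 6, E = 12, F = 8; chi = V - E + F = 2
Gauss-Bonnet: total defect = 2*pi*chi = 4*pi; visible defects sum to (11/4)*pi

Answer: defect(P0) = (5/4)*pi


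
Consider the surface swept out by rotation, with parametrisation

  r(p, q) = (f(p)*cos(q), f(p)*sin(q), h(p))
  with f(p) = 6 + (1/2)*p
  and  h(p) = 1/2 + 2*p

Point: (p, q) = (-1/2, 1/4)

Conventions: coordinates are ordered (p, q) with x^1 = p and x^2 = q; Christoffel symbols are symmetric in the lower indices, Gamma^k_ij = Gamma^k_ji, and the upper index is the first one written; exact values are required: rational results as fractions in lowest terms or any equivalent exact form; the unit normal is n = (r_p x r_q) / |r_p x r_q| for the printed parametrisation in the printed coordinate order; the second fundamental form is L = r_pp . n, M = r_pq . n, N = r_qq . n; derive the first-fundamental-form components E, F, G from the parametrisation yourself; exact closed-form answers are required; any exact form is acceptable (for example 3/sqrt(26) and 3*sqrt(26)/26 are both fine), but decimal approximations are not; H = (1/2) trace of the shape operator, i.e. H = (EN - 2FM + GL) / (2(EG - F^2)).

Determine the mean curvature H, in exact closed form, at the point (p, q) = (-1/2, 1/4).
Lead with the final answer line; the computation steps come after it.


Answer: H = 8*sqrt(17)/391

f = 23/4, f' = 1/2, f'' = 0, h' = 2, h'' = 0
E = 17/4, F = 0, G = 529/16; answer radicand W^2 = 17/4
unnormalised second-form numerators: l = 0, m = 0, n = 23/2; L = l/sqrt(17/4), and similarly M = m/sqrt(W^2), N = n/sqrt(W^2)
H = (E*n - 2*F*m + G*l) / (2*(EG - F^2)*sqrt(W^2)); E*n - 2*F*m + G*l = 391/8, EG - F^2 = 8993/64, so H = (4/23)/sqrt(17/4)


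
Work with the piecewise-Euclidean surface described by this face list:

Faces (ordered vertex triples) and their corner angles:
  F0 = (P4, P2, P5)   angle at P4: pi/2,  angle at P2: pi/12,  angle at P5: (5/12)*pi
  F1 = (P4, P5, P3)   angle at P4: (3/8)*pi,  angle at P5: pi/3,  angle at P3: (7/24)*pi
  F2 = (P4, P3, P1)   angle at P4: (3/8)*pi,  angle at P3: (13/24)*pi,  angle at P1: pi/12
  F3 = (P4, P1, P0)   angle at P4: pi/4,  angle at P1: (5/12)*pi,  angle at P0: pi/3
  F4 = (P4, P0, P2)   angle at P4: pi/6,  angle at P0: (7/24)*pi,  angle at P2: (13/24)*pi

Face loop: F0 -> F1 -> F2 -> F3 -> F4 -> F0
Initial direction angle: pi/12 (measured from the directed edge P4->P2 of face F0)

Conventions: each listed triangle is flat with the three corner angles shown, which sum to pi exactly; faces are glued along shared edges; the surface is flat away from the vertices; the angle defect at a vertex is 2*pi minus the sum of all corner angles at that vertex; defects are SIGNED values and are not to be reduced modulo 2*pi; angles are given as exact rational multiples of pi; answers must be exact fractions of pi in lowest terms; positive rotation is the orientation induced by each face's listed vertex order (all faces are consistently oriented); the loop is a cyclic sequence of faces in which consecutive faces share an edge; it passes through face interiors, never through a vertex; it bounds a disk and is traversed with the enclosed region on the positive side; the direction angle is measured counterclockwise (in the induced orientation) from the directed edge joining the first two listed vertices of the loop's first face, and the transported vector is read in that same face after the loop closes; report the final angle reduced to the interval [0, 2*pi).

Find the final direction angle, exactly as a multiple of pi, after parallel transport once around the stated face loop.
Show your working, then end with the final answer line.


enclosed vertex P4: corner angles sum to (5/3)*pi, defect = 2*pi - (5/3)*pi = pi/3
transport around the loop rotates by the sum of enclosed defects; add to the initial angle mod 2*pi
final angle = pi/12 + pi/3 = (5/12)*pi (mod 2*pi)

Answer: final direction angle = (5/12)*pi


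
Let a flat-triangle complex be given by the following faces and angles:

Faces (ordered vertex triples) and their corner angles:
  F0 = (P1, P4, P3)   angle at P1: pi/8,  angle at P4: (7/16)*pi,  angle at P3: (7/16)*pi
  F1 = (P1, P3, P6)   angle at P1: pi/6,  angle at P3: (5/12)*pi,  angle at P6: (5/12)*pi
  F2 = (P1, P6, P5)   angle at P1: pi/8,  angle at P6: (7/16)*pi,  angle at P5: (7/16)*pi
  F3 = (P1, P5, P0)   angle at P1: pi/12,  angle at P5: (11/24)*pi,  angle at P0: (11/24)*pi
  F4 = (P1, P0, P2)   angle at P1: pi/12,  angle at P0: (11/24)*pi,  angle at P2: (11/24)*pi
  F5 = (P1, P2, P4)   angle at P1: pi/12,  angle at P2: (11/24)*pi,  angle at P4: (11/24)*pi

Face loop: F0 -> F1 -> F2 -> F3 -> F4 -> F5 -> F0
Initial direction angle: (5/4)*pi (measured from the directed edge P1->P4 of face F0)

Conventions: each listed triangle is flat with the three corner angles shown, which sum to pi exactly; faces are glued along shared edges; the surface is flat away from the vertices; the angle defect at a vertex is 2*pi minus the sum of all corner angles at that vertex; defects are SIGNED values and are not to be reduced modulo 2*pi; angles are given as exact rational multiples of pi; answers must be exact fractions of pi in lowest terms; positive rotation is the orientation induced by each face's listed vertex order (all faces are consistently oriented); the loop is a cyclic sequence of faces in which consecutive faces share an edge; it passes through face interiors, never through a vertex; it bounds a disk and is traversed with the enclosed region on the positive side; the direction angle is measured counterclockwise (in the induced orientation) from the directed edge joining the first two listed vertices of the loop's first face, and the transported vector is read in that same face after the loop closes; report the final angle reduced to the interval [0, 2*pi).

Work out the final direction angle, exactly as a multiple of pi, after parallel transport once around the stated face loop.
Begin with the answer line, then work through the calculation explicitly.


Answer: final direction angle = (7/12)*pi

enclosed vertex P1: corner angles sum to (2/3)*pi, defect = 2*pi - (2/3)*pi = (4/3)*pi
holonomy = initial angle + sum of enclosed defects (mod 2*pi), positive in the induced orientation
final angle = (5/4)*pi + (4/3)*pi = (7/12)*pi (mod 2*pi)


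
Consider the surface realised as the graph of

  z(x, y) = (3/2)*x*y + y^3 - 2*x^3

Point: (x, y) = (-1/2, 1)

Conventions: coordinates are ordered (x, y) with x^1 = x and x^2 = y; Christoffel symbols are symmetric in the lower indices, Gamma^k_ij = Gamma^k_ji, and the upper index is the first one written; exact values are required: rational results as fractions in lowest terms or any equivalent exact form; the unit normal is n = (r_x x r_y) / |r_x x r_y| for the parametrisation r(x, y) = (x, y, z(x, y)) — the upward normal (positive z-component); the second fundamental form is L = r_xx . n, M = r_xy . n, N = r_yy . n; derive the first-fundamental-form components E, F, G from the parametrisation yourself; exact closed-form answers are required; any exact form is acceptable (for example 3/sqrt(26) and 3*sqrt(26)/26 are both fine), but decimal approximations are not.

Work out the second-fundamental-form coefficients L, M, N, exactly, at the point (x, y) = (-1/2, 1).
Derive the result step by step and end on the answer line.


z_x = 0, z_y = 9/4, z_xx = 6, z_xy = 3/2, z_yy = 6
E = 1, F = 0, G = 97/16; answer radicand W^2 = 97/16
unnormalised second-form numerators: l = 6, m = 3/2, n = 6; L = l/sqrt(97/16), and similarly M = m/sqrt(W^2), N = n/sqrt(W^2)

Answer: L = 24*sqrt(97)/97, M = 6*sqrt(97)/97, N = 24*sqrt(97)/97


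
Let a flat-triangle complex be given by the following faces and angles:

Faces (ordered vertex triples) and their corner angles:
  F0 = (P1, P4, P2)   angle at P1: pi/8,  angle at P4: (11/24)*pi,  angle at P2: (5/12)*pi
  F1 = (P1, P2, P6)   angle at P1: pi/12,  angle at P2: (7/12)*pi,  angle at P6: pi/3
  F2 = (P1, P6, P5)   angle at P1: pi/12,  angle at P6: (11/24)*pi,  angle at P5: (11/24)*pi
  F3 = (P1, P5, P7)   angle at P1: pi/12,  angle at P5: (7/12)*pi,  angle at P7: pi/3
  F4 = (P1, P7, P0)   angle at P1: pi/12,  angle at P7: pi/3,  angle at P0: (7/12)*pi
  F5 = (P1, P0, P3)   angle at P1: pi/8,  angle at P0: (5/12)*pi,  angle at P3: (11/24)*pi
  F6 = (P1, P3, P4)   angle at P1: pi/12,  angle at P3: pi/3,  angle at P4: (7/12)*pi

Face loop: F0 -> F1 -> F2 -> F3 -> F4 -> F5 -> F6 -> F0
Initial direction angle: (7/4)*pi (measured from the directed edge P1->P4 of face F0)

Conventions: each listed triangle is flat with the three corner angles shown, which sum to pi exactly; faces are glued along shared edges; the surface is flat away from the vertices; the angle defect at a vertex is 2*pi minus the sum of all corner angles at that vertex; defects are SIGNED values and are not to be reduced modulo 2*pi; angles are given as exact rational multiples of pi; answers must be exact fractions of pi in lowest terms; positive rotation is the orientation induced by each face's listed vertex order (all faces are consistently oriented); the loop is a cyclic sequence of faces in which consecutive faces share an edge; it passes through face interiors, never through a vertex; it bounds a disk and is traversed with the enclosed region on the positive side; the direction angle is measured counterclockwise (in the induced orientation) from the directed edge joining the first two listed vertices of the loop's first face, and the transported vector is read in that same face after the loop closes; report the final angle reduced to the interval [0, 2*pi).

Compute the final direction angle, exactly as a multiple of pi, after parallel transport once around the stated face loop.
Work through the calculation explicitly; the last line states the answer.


enclosed vertex P1: corner angles sum to (2/3)*pi, defect = 2*pi - (2/3)*pi = (4/3)*pi
transport around the loop rotates by the sum of enclosed defects; add to the initial angle mod 2*pi
final angle = (7/4)*pi + (4/3)*pi = (13/12)*pi (mod 2*pi)

Answer: final direction angle = (13/12)*pi


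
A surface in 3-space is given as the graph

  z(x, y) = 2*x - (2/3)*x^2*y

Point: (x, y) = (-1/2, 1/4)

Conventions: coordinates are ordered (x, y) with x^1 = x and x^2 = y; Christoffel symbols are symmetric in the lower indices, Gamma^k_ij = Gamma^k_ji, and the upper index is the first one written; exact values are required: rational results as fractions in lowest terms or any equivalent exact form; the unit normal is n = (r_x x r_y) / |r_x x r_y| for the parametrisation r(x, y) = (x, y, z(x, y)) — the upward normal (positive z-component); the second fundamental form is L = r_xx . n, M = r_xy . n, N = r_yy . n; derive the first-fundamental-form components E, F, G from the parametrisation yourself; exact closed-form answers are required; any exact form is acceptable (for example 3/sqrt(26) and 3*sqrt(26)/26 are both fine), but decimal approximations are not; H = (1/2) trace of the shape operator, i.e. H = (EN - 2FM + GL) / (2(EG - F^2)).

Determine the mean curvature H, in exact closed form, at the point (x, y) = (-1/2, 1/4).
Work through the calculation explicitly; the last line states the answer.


z_x = 13/6, z_y = -1/6, z_xx = -1/3, z_xy = 2/3, z_yy = 0
E = 205/36, F = -13/36, G = 37/36; answer radicand W^2 = 103/18
unnormalised second-form numerators: l = -1/3, m = 2/3, n = 0; L = l/sqrt(103/18), and similarly M = m/sqrt(W^2), N = n/sqrt(W^2)
H = (E*n - 2*F*m + G*l) / (2*(EG - F^2)*sqrt(W^2)); E*n - 2*F*m + G*l = 5/36, EG - F^2 = 103/18, so H = (5/412)/sqrt(103/18)

Answer: H = 15*sqrt(206)/42436


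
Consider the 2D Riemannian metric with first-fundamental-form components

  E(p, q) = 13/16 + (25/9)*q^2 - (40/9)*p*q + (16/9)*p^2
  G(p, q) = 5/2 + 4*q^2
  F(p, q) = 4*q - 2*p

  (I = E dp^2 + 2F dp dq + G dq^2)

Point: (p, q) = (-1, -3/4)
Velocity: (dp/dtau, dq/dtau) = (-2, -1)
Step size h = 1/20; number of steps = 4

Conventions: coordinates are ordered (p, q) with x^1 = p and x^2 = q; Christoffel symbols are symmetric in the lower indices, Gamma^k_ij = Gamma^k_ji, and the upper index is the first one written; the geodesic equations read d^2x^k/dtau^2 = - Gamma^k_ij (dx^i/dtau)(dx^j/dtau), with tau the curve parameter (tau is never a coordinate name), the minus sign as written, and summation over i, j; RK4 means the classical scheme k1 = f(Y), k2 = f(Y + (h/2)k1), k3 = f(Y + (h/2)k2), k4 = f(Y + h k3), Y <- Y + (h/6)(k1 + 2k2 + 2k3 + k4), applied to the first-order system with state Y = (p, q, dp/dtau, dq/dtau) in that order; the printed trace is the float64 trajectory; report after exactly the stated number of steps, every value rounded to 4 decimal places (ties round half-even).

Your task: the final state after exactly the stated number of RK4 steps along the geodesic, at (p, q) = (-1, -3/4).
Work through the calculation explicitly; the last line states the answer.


f(Y) = (dp/dtau, dq/dtau, -Gamma^p_ij Y'^i Y'^j, -Gamma^q_ij Y'^i Y'^j) with the Gammas evaluated at the stage position; h = 0.050000; intermediate values shown to 6 dp
step 0: p = -1.0000, q = -0.7500, dp/dtau = -2.0000, dq/dtau = -1.0000
step 1:
  k1: at (p, q) = (-1.000000, -0.750000), (dp/dtau, dq/dtau) = (-2.000000, -1.000000); Gamma_ppp = -0.921969, Gamma_ppq = 0.228091, Gamma_pqq = 5.531813, Gamma_qpp = -0.644391, Gamma_qpq = 0.048019, Gamma_qqq = 0.533013; k1 = (-2.000000, -1.000000, -2.756303, 1.852474)
  k2: at (p, q) = (-1.050000, -0.775000), (dp/dtau, dq/dtau) = (-2.068908, -0.953688); Gamma_ppp = -0.949973, Gamma_ppq = 0.291097, Gamma_pqq = 5.429461, Gamma_qpp = -0.638558, Gamma_qpq = 0.059377, Gamma_qqq = 0.475158; k2 = (-2.068908, -0.953688, -2.020689, 2.066788)
  k3: at (p, q) = (-1.051723, -0.773842), (dp/dtau, dq/dtau) = (-2.050517, -0.948330); Gamma_ppp = -0.950601, Gamma_ppq = 0.300554, Gamma_pqq = 5.403566, Gamma_qpp = -0.639492, Gamma_qpq = 0.060900, Gamma_qqq = 0.462595; k3 = (-2.050517, -0.948330, -2.031570, 2.035947)
  k4: at (p, q) = (-1.102526, -0.797417), (dp/dtau, dq/dtau) = (-2.101579, -0.898203); Gamma_ppp = -0.975283, Gamma_ppq = 0.367113, Gamma_pqq = 5.275694, Gamma_qpp = -0.633547, Gamma_qpq = 0.071669, Gamma_qqq = 0.397514; k4 = (-2.101579, -0.898203, -1.334753, 2.206869)
  Y <- Y + (h/6)(k1 + 2k2 + 2k3 + k4): p = -1.1028, q = -0.7975, dp/dtau = -2.1016, dq/dtau = -0.8978
step 2:
  k1: at (p, q) = (-1.102837, -0.797519), (dp/dtau, dq/dtau) = (-2.101630, -0.897793); Gamma_ppp = -0.975410, Gamma_ppq = 0.367647, Gamma_pqq = 5.274446, Gamma_qpp = -0.633529, Gamma_qpq = 0.071749, Gamma_qqq = 0.396915; k1 = (-2.101630, -0.897793, -1.330513, 2.207520)
  k2: at (p, q) = (-1.155378, -0.819963), (dp/dtau, dq/dtau) = (-2.134893, -0.842605); Gamma_ppp = -0.996553, Gamma_ppq = 0.437965, Gamma_pqq = 5.118889, Gamma_qpp = -0.627358, Gamma_qpq = 0.081789, Gamma_qqq = 0.323904; k2 = (-2.134893, -0.842605, -0.667957, 2.335131)
  k3: at (p, q) = (-1.156209, -0.818584), (dp/dtau, dq/dtau) = (-2.118329, -0.839415); Gamma_ppp = -0.995990, Gamma_ppq = 0.444161, Gamma_pqq = 5.098281, Gamma_qpp = -0.628064, Gamma_qpq = 0.082475, Gamma_qqq = 0.314611; k3 = (-2.118329, -0.839415, -0.702592, 2.303333)
  k4: at (p, q) = (-1.208753, -0.839489), (dp/dtau, dq/dtau) = (-2.136759, -0.782627); Gamma_ppp = -1.011900, Gamma_ppq = 0.512311, Gamma_pqq = 4.926753, Gamma_qpp = -0.621520, Gamma_qpq = 0.090582, Gamma_qqq = 0.239785; k4 = (-2.136759, -0.782627, -0.111044, 2.387871)
  Y <- Y + (h/6)(k1 + 2k2 + 2k3 + k4): p = -1.2090, q = -0.8396, dp/dtau = -2.1365, dq/dtau = -0.7822
step 3:
  k1: at (p, q) = (-1.209044, -0.839556), (dp/dtau, dq/dtau) = (-2.136485, -0.782191); Gamma_ppp = -1.011943, Gamma_ppq = 0.512798, Gamma_pqq = 4.925313, Gamma_qpp = -0.621502, Gamma_qpq = 0.090630, Gamma_qqq = 0.239169; k1 = (-2.136485, -0.782191, -0.108242, 2.387650)
  k2: at (p, q) = (-1.262456, -0.859111), (dp/dtau, dq/dtau) = (-2.139191, -0.722499); Gamma_ppp = -1.022581, Gamma_ppq = 0.579327, Gamma_pqq = 4.735772, Gamma_qpp = -0.614633, Gamma_qpq = 0.096854, Gamma_qqq = 0.161466; k2 = (-2.139191, -0.722499, 0.416600, 2.428972)
  k3: at (p, q) = (-1.262524, -0.857618), (dp/dtau, dq/dtau) = (-2.126070, -0.721466); Gamma_ppp = -1.021309, Gamma_ppq = 0.582805, Gamma_pqq = 4.721047, Gamma_qpp = -0.615221, Gamma_qpq = 0.096965, Gamma_qqq = 0.155105; k3 = (-2.126070, -0.721466, 0.371212, 2.402705)
  k4: at (p, q) = (-1.315347, -0.875629), (dp/dtau, dq/dtau) = (-2.117925, -0.662055); Gamma_ppp = -1.026184, Gamma_ppq = 0.643406, Gamma_pqq = 4.525664, Gamma_qpp = -0.608119, Gamma_qpq = 0.100763, Gamma_qqq = 0.079588; k4 = (-2.117925, -0.662055, 0.815033, 2.410321)
  Y <- Y + (h/6)(k1 + 2k2 + 2k3 + k4): p = -1.3156, q = -0.8757, dp/dtau = -2.1175, dq/dtau = -0.6617
step 4:
  k1: at (p, q) = (-1.315585, -0.875657), (dp/dtau, dq/dtau) = (-2.117465, -0.661680); Gamma_ppp = -1.026144, Gamma_ppq = 0.643762, Gamma_pqq = 4.524320, Gamma_qpp = -0.608105, Gamma_qpq = 0.100773, Gamma_qqq = 0.079059; k1 = (-2.117465, -0.661680, 0.816116, 2.409540)
  k2: at (p, q) = (-1.368522, -0.892199), (dp/dtau, dq/dtau) = (-2.097062, -0.601441); Gamma_ppp = -1.025414, Gamma_ppq = 0.699314, Gamma_pqq = 4.321142, Gamma_qpp = -0.600928, Gamma_qpq = 0.102331, Gamma_qqq = 0.004456; k2 = (-2.097062, -0.601441, 1.182308, 2.382938)
  k3: at (p, q) = (-1.368011, -0.890693), (dp/dtau, dq/dtau) = (-2.087907, -0.602106); Gamma_ppp = -1.023927, Gamma_ppq = 0.700951, Gamma_pqq = 4.311674, Gamma_qpp = -0.601482, Gamma_qpq = 0.102146, Gamma_qqq = 0.000336; k3 = (-2.087907, -0.602106, 1.138156, 2.365127)
  k4: at (p, q) = (-1.419980, -0.905763), (dp/dtau, dq/dtau) = (-2.060557, -0.543423); Gamma_ppp = -1.018096, Gamma_ppq = 0.749130, Gamma_pqq = 4.110849, Gamma_qpp = -0.594429, Gamma_qpq = 0.101466, Gamma_qqq = -0.069857; k4 = (-2.060557, -0.543423, 1.431076, 2.317280)
  Y <- Y + (h/6)(k1 + 2k2 + 2k3 + k4): p = -1.4202, q = -0.9058, dp/dtau = -2.0601, dq/dtau = -0.5432

Answer: p = -1.4202, q = -0.9058, dp/dtau = -2.0601, dq/dtau = -0.5432
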